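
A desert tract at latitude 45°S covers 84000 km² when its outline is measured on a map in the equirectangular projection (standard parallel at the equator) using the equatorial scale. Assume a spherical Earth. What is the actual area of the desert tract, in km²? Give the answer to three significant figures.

Plate carrée maps x = Rλ, y = Rφ. The meridian scale is h = 1 and the parallel scale is k = 1/cos φ = sec φ.
Areal scale = h·k = 1 × sec φ; at 45°, h = 1.000, k = 1.414, so h·k = 1.414.
True area = apparent / (areal scale) = 84000 / 1.414 ≈ 59400 km².

59400 km²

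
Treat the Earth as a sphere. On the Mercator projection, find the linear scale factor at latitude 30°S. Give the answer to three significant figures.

For Mercator, h = k = sec φ (a conformal cylindrical projection has a single point scale, 1/cos φ).
k = 1/cos 30° = 1/0.8660 = 1.155.

1.15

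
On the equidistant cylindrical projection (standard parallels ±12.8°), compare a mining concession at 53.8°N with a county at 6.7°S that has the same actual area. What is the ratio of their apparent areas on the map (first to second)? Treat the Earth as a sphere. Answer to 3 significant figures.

With standard parallel φ₀ = 12.8°, the equirectangular projection gives x = Rλ cos φ₀, y = Rφ, so h = 1 and k = cos 12.8° / cos φ.
Areal scale at 53.8°: h·k = 1.000 × 1.651 = 1.651.
Areal scale at 6.7°: h·k = 1.000 × 0.9819 = 0.9819.
Ratio = 1.651/0.9819 ≈ 1.68.

1.68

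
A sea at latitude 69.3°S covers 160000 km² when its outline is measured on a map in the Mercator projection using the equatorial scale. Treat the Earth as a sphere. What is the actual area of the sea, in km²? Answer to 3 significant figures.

20000 km²

For Mercator, h = k = sec φ (a conformal cylindrical projection has a single point scale, 1/cos φ).
Areal scale = k² = sec²φ = 1/cos²(69.3°) = 1/0.3535² = 8.004.
True area = apparent / (areal scale) = 160000 / 8.004 ≈ 20000 km².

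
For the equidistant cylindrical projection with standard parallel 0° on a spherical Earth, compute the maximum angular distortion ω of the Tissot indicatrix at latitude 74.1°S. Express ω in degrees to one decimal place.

Plate carrée maps x = Rλ, y = Rφ. The meridian scale is h = 1 and the parallel scale is k = 1/cos φ = sec φ.
At 74.1°: h = 1.000, k = 3.650; principal scales a = 3.650, b = 1.000.
sin(ω/2) = (a − b)/(a + b) = 2.650/4.650 = 0.5699, so ω = 2 arcsin(0.5699) ≈ 69.5°.

69.5°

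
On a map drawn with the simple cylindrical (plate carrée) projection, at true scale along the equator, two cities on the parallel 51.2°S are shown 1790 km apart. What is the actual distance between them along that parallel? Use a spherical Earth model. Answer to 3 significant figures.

For the equirectangular projection with φ₀ = 0 (plate carrée), h = 1 along meridians and k = sec φ along parallels.
Along the parallel at 51.2°, map distances are exaggerated by k = sec 51.2° = 1.596.
True distance = 1790 / 1.596 = 1790 × cos 51.2° ≈ 1120 km.

1120 km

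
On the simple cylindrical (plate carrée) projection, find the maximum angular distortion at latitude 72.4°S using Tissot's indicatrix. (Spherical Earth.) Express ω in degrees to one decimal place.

For the equirectangular projection with φ₀ = 0 (plate carrée), h = 1 along meridians and k = sec φ along parallels.
At 72.4°: h = 1.000, k = 3.307; principal scales a = 3.307, b = 1.000.
sin(ω/2) = (a − b)/(a + b) = 2.307/4.307 = 0.5357, so ω = 2 arcsin(0.5357) ≈ 64.8°.

64.8°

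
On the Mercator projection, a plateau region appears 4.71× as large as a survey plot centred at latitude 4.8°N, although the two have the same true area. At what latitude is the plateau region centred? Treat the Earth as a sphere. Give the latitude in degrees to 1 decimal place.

62.7°

Mercator areal scale is sec²φ, so apparent-area ratio = sec²φ₁ / sec²φ₂ = cos²φ₂ / cos²φ₁.
cos²φ₂ / cos²φ₁ = 4.71  ⇒  cos φ₁ = cos 4.8° / √4.71 = 0.9965/2.170 = 0.4592.
φ₁ = arccos(0.4592) ≈ 62.7°.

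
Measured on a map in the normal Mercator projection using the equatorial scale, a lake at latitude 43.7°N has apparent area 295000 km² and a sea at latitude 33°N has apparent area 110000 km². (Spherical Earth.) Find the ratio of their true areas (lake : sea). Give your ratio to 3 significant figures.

Since Mercator area scale is 1/cos²φ, the true area equals the apparent area multiplied by cos²φ.
True area of lake: 295000 × cos²(43.7°) = 295000 × 0.5227 = 154200 km².
True area of sea: 110000 × cos²(33°) = 110000 × 0.7034 = 77370 km².
Ratio = 154200 / 77370 ≈ 1.99.

1.99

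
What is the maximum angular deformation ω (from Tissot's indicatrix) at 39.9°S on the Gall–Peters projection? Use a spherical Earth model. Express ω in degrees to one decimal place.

9.3°

The Gall–Peters projection is cylindrical equal-area with φ₀ = 45°. Cylindrical equal-area (φ₀ = 45°): h = cos φ / cos 45° along meridians, k = cos 45° / cos φ along parallels; h·k = 1.
At 39.9°: h = 1.085, k = 0.9217; principal scales a = 1.085, b = 0.9217.
sin(ω/2) = (a − b)/(a + b) = 0.1632/2.007 = 0.08134, so ω = 2 arcsin(0.08134) ≈ 9.3°.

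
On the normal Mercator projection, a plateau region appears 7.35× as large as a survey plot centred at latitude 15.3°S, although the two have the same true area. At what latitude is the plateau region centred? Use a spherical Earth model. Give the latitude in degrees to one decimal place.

On Mercator, (apparent₁)/(apparent₂) = sec²φ₁ / sec²φ₂ when true areas are equal.
cos²φ₂ / cos²φ₁ = 7.35  ⇒  cos φ₁ = cos 15.3° / √7.35 = 0.9646/2.711 = 0.3558.
φ₁ = arccos(0.3558) ≈ 69.2°.

69.2°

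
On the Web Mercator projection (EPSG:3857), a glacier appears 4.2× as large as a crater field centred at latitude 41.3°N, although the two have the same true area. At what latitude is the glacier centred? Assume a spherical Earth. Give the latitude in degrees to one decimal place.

On Mercator, (apparent₁)/(apparent₂) = sec²φ₁ / sec²φ₂ when true areas are equal.
cos²φ₂ / cos²φ₁ = 4.2  ⇒  cos φ₁ = cos 41.3° / √4.2 = 0.7513/2.049 = 0.3666.
φ₁ = arccos(0.3666) ≈ 68.5°.

68.5°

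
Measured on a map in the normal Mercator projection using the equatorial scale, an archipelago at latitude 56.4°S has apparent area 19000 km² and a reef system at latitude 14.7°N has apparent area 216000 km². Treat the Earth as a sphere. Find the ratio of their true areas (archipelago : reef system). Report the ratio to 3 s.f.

0.0288

On Mercator the areal scale is sec²φ, so true area = apparent × cos²φ.
True area of archipelago: 19000 × cos²(56.4°) = 19000 × 0.3062 = 5819 km².
True area of reef system: 216000 × cos²(14.7°) = 216000 × 0.9356 = 202100 km².
Ratio = 5819 / 202100 ≈ 0.0288.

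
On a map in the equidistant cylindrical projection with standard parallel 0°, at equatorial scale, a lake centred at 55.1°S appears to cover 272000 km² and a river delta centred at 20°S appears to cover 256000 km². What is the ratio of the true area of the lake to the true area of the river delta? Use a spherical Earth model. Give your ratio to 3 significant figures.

0.647

Plate carrée has h = 1 and k = sec φ, giving areal scale sec φ; true area = (apparent area) · cos φ.
True area of lake: 272000 × cos(55.1°) = 272000 × 0.5721 = 155600 km².
True area of river delta: 256000 × cos(20°) = 256000 × 0.9397 = 240600 km².
Ratio = 155600 / 240600 ≈ 0.647.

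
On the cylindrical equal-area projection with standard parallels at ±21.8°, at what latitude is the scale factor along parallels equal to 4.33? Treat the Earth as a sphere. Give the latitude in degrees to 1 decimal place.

77.6°

A cylindrical equal-area projection with standard parallel φ₀ has meridian scale h = cos φ / cos φ₀ and parallel scale k = cos φ₀ / cos φ (so areas are preserved, h·k = 1).
k = cos φ₀ / cos φ = 4.33  ⇒  cos φ = cos 21.8° / 4.33 = 0.2144.
φ = arccos(0.2144) ≈ 77.6°.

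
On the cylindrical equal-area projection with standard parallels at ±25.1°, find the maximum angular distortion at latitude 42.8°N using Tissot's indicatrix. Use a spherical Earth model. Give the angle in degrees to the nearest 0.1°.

23.9°

Cylindrical equal-area (φ₀ = 25.1°): h = cos φ / cos 25.1° along meridians, k = cos 25.1° / cos φ along parallels; h·k = 1.
At 42.8°: h = 0.8102, k = 1.234; principal scales a = 1.234, b = 0.8102.
sin(ω/2) = (a − b)/(a + b) = 0.4240/2.044 = 0.2074, so ω = 2 arcsin(0.2074) ≈ 23.9°.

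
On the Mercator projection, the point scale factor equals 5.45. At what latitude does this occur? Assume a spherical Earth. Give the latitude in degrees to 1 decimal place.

Mercator scale is k = sec φ = 1/cos φ.
1/cos φ = 5.45  ⇒  cos φ = 0.1835  ⇒  φ = arccos(0.1835) ≈ 79.4°.

79.4°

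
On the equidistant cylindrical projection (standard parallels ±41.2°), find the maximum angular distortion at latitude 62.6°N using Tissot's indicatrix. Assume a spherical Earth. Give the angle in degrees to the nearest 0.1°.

In the equirectangular projection with standard parallel φ₀ = 41.2° (x = Rλ cos φ₀, y = Rφ), meridians are true-scale (h = 1) and the parallel scale is k = cos φ₀ / cos φ.
At 62.6°: h = 1.000, k = 1.635; principal scales a = 1.635, b = 1.000.
sin(ω/2) = (a − b)/(a + b) = 0.6350/2.635 = 0.2410, so ω = 2 arcsin(0.2410) ≈ 27.9°.

27.9°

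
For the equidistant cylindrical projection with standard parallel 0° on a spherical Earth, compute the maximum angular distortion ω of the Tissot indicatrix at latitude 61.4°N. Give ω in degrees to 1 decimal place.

In the plate carrée (x = Rλ, y = Rφ), meridians are true-scale (h = 1) and parallels are stretched by k = sec φ.
At 61.4°: h = 1.000, k = 2.089; principal scales a = 2.089, b = 1.000.
sin(ω/2) = (a − b)/(a + b) = 1.089/3.089 = 0.3525, so ω = 2 arcsin(0.3525) ≈ 41.3°.

41.3°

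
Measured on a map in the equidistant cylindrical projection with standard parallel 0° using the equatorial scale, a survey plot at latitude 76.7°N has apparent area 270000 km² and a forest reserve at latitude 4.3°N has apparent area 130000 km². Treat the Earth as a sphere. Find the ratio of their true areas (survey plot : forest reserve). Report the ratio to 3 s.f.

0.479

Plate carrée has h = 1 and k = sec φ, giving areal scale sec φ; true area = (apparent area) · cos φ.
True area of survey plot: 270000 × cos(76.7°) = 270000 × 0.2300 = 62110 km².
True area of forest reserve: 130000 × cos(4.3°) = 130000 × 0.9972 = 129600 km².
Ratio = 62110 / 129600 ≈ 0.479.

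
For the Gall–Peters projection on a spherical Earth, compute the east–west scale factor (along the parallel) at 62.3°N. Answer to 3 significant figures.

Gall–Peters is a cylindrical equal-area projection with standard parallels at ±45°. Cylindrical equal-area (φ₀ = 45°): h = cos φ / cos 45° along meridians, k = cos 45° / cos φ along parallels; h·k = 1.
k = cos 45° / cos 62.3° = 0.7071/0.4648 = 1.521.

1.52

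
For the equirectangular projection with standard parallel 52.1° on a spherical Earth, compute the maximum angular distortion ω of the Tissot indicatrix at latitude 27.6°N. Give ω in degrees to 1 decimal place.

20.9°

With standard parallel φ₀ = 52.1°, the equirectangular projection gives x = Rλ cos φ₀, y = Rφ, so h = 1 and k = cos 52.1° / cos φ.
At 27.6°: h = 1.000, k = 0.6932; principal scales a = 1.000, b = 0.6932.
sin(ω/2) = (a − b)/(a + b) = 0.3068/1.693 = 0.1812, so ω = 2 arcsin(0.1812) ≈ 20.9°.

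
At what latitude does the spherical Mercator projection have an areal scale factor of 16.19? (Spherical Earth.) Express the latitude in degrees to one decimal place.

Mercator areal scale is sec²φ.
sec²φ = 16.19  ⇒  cos²φ = 0.06177  ⇒  cos φ = 0.2485.
φ = arccos(0.2485) ≈ 75.6°.

75.6°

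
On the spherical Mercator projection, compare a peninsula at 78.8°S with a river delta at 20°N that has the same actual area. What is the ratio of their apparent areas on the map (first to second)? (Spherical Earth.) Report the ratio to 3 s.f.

23.4

On Mercator, area is exaggerated by sec²φ = 1/cos²φ.
At 78.8°: sec²(78.8°) = 1/0.1942² = 26.51.
At 20°: sec²(20°) = 1/0.9397² = 1.132.
Ratio = 26.51/1.132 = cos²(20°)/cos²(78.8°) ≈ 23.4.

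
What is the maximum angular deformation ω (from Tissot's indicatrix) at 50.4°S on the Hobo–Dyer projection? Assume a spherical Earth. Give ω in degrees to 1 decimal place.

24.9°

The Hobo–Dyer projection is cylindrical equal-area with φ₀ = 37.5°. For cylindrical equal-area with standard parallel φ₀, h = cos φ / cos φ₀ and k = cos φ₀ / cos φ, so h·k = 1.
At 50.4°: h = 0.8035, k = 1.245; principal scales a = 1.245, b = 0.8035.
sin(ω/2) = (a − b)/(a + b) = 0.4412/2.048 = 0.2154, so ω = 2 arcsin(0.2154) ≈ 24.9°.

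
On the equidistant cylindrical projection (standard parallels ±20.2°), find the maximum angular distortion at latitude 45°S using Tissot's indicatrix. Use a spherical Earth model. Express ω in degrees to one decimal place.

16.2°

With standard parallel φ₀ = 20.2°, the equirectangular projection gives x = Rλ cos φ₀, y = Rφ, so h = 1 and k = cos 20.2° / cos φ.
At 45°: h = 1.000, k = 1.327; principal scales a = 1.327, b = 1.000.
sin(ω/2) = (a − b)/(a + b) = 0.3272/2.327 = 0.1406, so ω = 2 arcsin(0.1406) ≈ 16.2°.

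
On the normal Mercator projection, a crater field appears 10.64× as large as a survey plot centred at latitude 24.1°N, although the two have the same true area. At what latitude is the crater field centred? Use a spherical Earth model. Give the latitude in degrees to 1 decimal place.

For equal true areas on Mercator, apparent areas scale as sec²φ, so the ratio is cos²φ₂ / cos²φ₁.
cos²φ₂ / cos²φ₁ = 10.64  ⇒  cos φ₁ = cos 24.1° / √10.64 = 0.9128/3.262 = 0.2798.
φ₁ = arccos(0.2798) ≈ 73.7°.

73.7°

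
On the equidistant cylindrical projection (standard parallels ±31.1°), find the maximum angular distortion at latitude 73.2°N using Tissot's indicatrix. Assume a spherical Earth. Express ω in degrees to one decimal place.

The equidistant cylindrical projection with φ₀ = 31.1° has h = 1 (meridians true) and k = cos φ₀ / cos φ along parallels.
At 73.2°: h = 1.000, k = 2.963; principal scales a = 2.963, b = 1.000.
sin(ω/2) = (a − b)/(a + b) = 1.963/3.963 = 0.4953, so ω = 2 arcsin(0.4953) ≈ 59.4°.

59.4°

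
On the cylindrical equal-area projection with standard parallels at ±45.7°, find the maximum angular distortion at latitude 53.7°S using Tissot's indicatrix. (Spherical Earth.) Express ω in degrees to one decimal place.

18.9°

A cylindrical equal-area projection with standard parallel φ₀ has meridian scale h = cos φ / cos φ₀ and parallel scale k = cos φ₀ / cos φ (so areas are preserved, h·k = 1).
At 53.7°: h = 0.8477, k = 1.180; principal scales a = 1.180, b = 0.8477.
sin(ω/2) = (a − b)/(a + b) = 0.3321/2.027 = 0.1638, so ω = 2 arcsin(0.1638) ≈ 18.9°.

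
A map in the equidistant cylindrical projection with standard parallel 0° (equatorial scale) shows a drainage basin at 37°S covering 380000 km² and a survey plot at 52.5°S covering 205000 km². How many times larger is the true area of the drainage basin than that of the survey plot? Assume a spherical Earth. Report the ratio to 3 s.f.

On the plate carrée, areal scale = h·k = 1 × sec φ, so true area = apparent × cos φ.
True area of drainage basin: 380000 × cos(37°) = 380000 × 0.7986 = 303500 km².
True area of survey plot: 205000 × cos(52.5°) = 205000 × 0.6088 = 124800 km².
Ratio = 303500 / 124800 ≈ 2.43.

2.43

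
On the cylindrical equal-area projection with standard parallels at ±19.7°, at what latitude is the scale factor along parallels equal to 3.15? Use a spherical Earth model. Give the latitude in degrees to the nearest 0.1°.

For cylindrical equal-area with standard parallel φ₀, h = cos φ / cos φ₀ and k = cos φ₀ / cos φ, so h·k = 1.
k = cos φ₀ / cos φ = 3.15  ⇒  cos φ = cos 19.7° / 3.15 = 0.2989.
φ = arccos(0.2989) ≈ 72.6°.

72.6°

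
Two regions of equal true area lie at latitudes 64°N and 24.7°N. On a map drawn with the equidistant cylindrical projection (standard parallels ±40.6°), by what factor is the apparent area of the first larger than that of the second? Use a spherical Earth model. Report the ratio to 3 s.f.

With standard parallel φ₀ = 40.6°, the equirectangular projection gives x = Rλ cos φ₀, y = Rφ, so h = 1 and k = cos 40.6° / cos φ.
Areal scale at 64°: h·k = 1.000 × 1.732 = 1.732.
Areal scale at 24.7°: h·k = 1.000 × 0.8357 = 0.8357.
Ratio = 1.732/0.8357 ≈ 2.07.

2.07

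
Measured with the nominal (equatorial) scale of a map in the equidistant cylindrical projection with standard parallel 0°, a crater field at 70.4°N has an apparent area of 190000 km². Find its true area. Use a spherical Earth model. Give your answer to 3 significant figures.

Plate carrée maps x = Rλ, y = Rφ. The meridian scale is h = 1 and the parallel scale is k = 1/cos φ = sec φ.
Areal scale = h·k = 1 × sec φ; at 70.4°, h = 1.000, k = 2.981, so h·k = 2.981.
True area = apparent / (areal scale) = 190000 / 2.981 ≈ 63700 km².

63700 km²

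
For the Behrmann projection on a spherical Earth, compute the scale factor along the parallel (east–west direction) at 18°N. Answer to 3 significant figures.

0.911

The Behrmann projection is cylindrical equal-area with φ₀ = 30°. A cylindrical equal-area projection with standard parallel φ₀ has meridian scale h = cos φ / cos φ₀ and parallel scale k = cos φ₀ / cos φ (so areas are preserved, h·k = 1).
k = cos 30° / cos 18° = 0.8660/0.9511 = 0.9106.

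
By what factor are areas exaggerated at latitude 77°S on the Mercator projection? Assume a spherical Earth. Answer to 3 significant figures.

The Mercator projection is conformal; its linear scale factor is the same in every direction and equals sec φ = 1/cos φ.
Areal scale = k² = sec²φ = 1/cos²(77°) = 1/0.2250² = 19.76.

19.8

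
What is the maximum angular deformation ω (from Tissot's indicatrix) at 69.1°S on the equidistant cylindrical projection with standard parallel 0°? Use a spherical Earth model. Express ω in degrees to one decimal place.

56.6°

In the plate carrée (x = Rλ, y = Rφ), meridians are true-scale (h = 1) and parallels are stretched by k = sec φ.
At 69.1°: h = 1.000, k = 2.803; principal scales a = 2.803, b = 1.000.
sin(ω/2) = (a − b)/(a + b) = 1.803/3.803 = 0.4741, so ω = 2 arcsin(0.4741) ≈ 56.6°.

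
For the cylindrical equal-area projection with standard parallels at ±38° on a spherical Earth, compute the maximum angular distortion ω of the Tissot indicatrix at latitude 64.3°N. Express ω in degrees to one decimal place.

64.7°

A cylindrical equal-area projection with standard parallel φ₀ has meridian scale h = cos φ / cos φ₀ and parallel scale k = cos φ₀ / cos φ (so areas are preserved, h·k = 1).
At 64.3°: h = 0.5503, k = 1.817; principal scales a = 1.817, b = 0.5503.
sin(ω/2) = (a − b)/(a + b) = 1.267/2.367 = 0.5351, so ω = 2 arcsin(0.5351) ≈ 64.7°.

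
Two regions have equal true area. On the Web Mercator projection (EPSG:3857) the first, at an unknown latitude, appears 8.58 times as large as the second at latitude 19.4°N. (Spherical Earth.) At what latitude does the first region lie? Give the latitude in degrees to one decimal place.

Mercator areal scale is sec²φ, so apparent-area ratio = sec²φ₁ / sec²φ₂ = cos²φ₂ / cos²φ₁.
cos²φ₂ / cos²φ₁ = 8.58  ⇒  cos φ₁ = cos 19.4° / √8.58 = 0.9432/2.929 = 0.3220.
φ₁ = arccos(0.3220) ≈ 71.2°.

71.2°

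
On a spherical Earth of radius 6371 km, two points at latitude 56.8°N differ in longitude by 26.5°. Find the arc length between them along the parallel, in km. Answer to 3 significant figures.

Arc length along a parallel = R cos φ · Δλ (with Δλ in radians).
= 6371 × cos 56.8° × (26.5° × π/180) = 6371 × 0.5476 × 0.4625 ≈ 1610 km.

1610 km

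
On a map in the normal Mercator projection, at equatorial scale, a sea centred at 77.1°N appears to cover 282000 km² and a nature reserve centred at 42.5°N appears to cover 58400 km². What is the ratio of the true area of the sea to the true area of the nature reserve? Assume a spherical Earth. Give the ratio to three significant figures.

0.443

Mercator's areal exaggeration is sec²φ; hence true area = (apparent area) · cos²φ.
True area of sea: 282000 × cos²(77.1°) = 282000 × 0.04984 = 14060 km².
True area of nature reserve: 58400 × cos²(42.5°) = 58400 × 0.5436 = 31740 km².
Ratio = 14060 / 31740 ≈ 0.443.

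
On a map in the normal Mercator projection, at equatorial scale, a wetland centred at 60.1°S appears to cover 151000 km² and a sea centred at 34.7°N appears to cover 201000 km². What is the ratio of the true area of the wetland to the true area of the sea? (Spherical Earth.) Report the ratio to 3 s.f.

Mercator's areal exaggeration is sec²φ; hence true area = (apparent area) · cos²φ.
True area of wetland: 151000 × cos²(60.1°) = 151000 × 0.2485 = 37520 km².
True area of sea: 201000 × cos²(34.7°) = 201000 × 0.6759 = 135900 km².
Ratio = 37520 / 135900 ≈ 0.276.

0.276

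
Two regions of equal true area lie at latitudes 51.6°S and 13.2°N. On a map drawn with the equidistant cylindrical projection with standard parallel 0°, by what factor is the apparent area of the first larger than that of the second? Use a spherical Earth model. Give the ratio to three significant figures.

1.57

In the plate carrée (x = Rλ, y = Rφ), meridians are true-scale (h = 1) and parallels are stretched by k = sec φ.
Areal scale at 51.6°: h·k = 1.000 × 1.610 = 1.610.
Areal scale at 13.2°: h·k = 1.000 × 1.027 = 1.027.
Ratio = 1.610/1.027 ≈ 1.57.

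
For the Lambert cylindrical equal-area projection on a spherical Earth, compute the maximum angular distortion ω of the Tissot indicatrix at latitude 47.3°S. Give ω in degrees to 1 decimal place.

43.4°

The Lambert cylindrical equal-area projection is the cylindrical equal-area projection with its standard parallel at the equator (φ₀ = 0). A cylindrical equal-area projection with standard parallel φ₀ has meridian scale h = cos φ / cos φ₀ and parallel scale k = cos φ₀ / cos φ (so areas are preserved, h·k = 1).
At 47.3°: h = 0.6782, k = 1.475; principal scales a = 1.475, b = 0.6782.
sin(ω/2) = (a − b)/(a + b) = 0.7964/2.153 = 0.3700, so ω = 2 arcsin(0.3700) ≈ 43.4°.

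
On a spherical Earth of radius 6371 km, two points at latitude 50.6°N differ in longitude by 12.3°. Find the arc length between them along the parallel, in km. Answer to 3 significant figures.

Arc length along a parallel = R cos φ · Δλ (with Δλ in radians).
= 6371 × cos 50.6° × (12.3° × π/180) = 6371 × 0.6347 × 0.2147 ≈ 868 km.

868 km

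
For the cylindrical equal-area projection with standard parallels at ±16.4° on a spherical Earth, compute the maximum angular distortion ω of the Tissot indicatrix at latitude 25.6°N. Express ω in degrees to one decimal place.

Cylindrical equal-area (φ₀ = 16.4°): h = cos φ / cos 16.4° along meridians, k = cos 16.4° / cos φ along parallels; h·k = 1.
At 25.6°: h = 0.9401, k = 1.064; principal scales a = 1.064, b = 0.9401.
sin(ω/2) = (a − b)/(a + b) = 0.1237/2.004 = 0.06171, so ω = 2 arcsin(0.06171) ≈ 7.1°.

7.1°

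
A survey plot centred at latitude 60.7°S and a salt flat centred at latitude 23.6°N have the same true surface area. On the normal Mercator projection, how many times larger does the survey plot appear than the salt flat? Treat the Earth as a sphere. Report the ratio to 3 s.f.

Mercator is conformal with k = sec φ, so areal scale = k² = sec²φ.
At 60.7°: sec²(60.7°) = 1/0.4894² = 4.175.
At 23.6°: sec²(23.6°) = 1/0.9164² = 1.191.
Ratio = 4.175/1.191 = cos²(23.6°)/cos²(60.7°) ≈ 3.51.

3.51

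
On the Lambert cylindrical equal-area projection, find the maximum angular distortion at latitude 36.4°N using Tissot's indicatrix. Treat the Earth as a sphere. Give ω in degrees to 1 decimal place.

The Lambert cylindrical equal-area projection is the cylindrical equal-area projection with its standard parallel at the equator (φ₀ = 0). Cylindrical equal-area (φ₀ = 0°): h = cos φ / cos 0° along meridians, k = cos 0° / cos φ along parallels; h·k = 1.
At 36.4°: h = 0.8049, k = 1.242; principal scales a = 1.242, b = 0.8049.
sin(ω/2) = (a − b)/(a + b) = 0.4375/2.047 = 0.2137, so ω = 2 arcsin(0.2137) ≈ 24.7°.

24.7°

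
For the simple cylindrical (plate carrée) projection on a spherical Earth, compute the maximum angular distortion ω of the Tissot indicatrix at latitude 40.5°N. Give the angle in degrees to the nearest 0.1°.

For the equirectangular projection with φ₀ = 0 (plate carrée), h = 1 along meridians and k = sec φ along parallels.
At 40.5°: h = 1.000, k = 1.315; principal scales a = 1.315, b = 1.000.
sin(ω/2) = (a − b)/(a + b) = 0.3151/2.315 = 0.1361, so ω = 2 arcsin(0.1361) ≈ 15.6°.

15.6°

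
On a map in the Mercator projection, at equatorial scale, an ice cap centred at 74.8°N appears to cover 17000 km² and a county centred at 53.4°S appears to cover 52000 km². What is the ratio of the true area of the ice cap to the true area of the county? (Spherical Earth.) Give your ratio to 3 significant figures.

On Mercator the areal scale is sec²φ, so true area = apparent × cos²φ.
True area of ice cap: 17000 × cos²(74.8°) = 17000 × 0.06874 = 1169 km².
True area of county: 52000 × cos²(53.4°) = 52000 × 0.3555 = 18490 km².
Ratio = 1169 / 18490 ≈ 0.0632.

0.0632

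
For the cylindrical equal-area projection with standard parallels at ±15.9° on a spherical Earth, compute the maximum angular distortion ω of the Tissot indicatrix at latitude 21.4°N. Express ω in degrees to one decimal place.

3.7°

Cylindrical equal-area (φ₀ = 15.9°): h = cos φ / cos 15.9° along meridians, k = cos 15.9° / cos φ along parallels; h·k = 1.
At 21.4°: h = 0.9681, k = 1.033; principal scales a = 1.033, b = 0.9681.
sin(ω/2) = (a − b)/(a + b) = 0.06486/2.001 = 0.03241, so ω = 2 arcsin(0.03241) ≈ 3.7°.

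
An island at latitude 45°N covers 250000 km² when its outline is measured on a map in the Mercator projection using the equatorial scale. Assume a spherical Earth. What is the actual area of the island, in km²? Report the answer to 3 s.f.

125000 km²

For Mercator, h = k = sec φ (a conformal cylindrical projection has a single point scale, 1/cos φ).
Areal scale = k² = sec²φ = 1/cos²(45°) = 1/0.7071² = 2.000.
True area = apparent / (areal scale) = 250000 / 2.000 ≈ 125000 km².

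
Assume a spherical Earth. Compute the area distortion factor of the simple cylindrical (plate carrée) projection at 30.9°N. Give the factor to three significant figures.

Plate carrée maps x = Rλ, y = Rφ. The meridian scale is h = 1 and the parallel scale is k = 1/cos φ = sec φ.
Areal scale = h·k = 1 × sec φ; at 30.9°, h = 1.000, k = 1.165, so h·k = 1.165.

1.17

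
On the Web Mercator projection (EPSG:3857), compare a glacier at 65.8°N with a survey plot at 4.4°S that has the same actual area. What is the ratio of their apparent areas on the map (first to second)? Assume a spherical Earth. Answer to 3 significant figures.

Mercator areal scale is sec²φ.
At 65.8°: sec²(65.8°) = 1/0.4099² = 5.951.
At 4.4°: sec²(4.4°) = 1/0.9971² = 1.006.
Ratio = 5.951/1.006 = cos²(4.4°)/cos²(65.8°) ≈ 5.92.

5.92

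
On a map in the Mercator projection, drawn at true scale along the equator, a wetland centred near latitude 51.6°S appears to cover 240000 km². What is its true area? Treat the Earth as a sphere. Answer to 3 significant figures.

92600 km²

For Mercator, h = k = sec φ (a conformal cylindrical projection has a single point scale, 1/cos φ).
Areal scale = k² = sec²φ = 1/cos²(51.6°) = 1/0.6211² = 2.592.
True area = apparent / (areal scale) = 240000 / 2.592 ≈ 92600 km².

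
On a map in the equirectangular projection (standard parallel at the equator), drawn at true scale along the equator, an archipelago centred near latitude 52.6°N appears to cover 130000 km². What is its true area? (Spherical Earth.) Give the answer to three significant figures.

In the plate carrée (x = Rλ, y = Rφ), meridians are true-scale (h = 1) and parallels are stretched by k = sec φ.
Areal scale = h·k = 1 × sec φ; at 52.6°, h = 1.000, k = 1.646, so h·k = 1.646.
True area = apparent / (areal scale) = 130000 / 1.646 ≈ 79000 km².

79000 km²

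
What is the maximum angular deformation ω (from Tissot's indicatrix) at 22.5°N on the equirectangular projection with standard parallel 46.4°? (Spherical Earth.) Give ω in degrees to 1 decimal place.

16.7°

The equidistant cylindrical projection with φ₀ = 46.4° has h = 1 (meridians true) and k = cos φ₀ / cos φ along parallels.
At 22.5°: h = 1.000, k = 0.7464; principal scales a = 1.000, b = 0.7464.
sin(ω/2) = (a − b)/(a + b) = 0.2536/1.746 = 0.1452, so ω = 2 arcsin(0.1452) ≈ 16.7°.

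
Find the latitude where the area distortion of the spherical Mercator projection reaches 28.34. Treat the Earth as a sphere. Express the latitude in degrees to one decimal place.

Mercator areal scale is sec²φ.
sec²φ = 28.34  ⇒  cos²φ = 0.03529  ⇒  cos φ = 0.1878.
φ = arccos(0.1878) ≈ 79.2°.

79.2°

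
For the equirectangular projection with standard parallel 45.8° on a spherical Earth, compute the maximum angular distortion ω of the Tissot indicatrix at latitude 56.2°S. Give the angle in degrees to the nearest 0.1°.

12.9°

The equidistant cylindrical projection with φ₀ = 45.8° has h = 1 (meridians true) and k = cos φ₀ / cos φ along parallels.
At 56.2°: h = 1.000, k = 1.253; principal scales a = 1.253, b = 1.000.
sin(ω/2) = (a − b)/(a + b) = 0.2532/2.253 = 0.1124, so ω = 2 arcsin(0.1124) ≈ 12.9°.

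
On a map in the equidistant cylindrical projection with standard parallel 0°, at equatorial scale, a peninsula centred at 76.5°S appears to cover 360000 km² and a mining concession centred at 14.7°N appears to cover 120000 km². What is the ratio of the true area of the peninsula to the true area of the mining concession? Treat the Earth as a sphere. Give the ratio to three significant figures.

On the plate carrée, areal scale = h·k = 1 × sec φ, so true area = apparent × cos φ.
True area of peninsula: 360000 × cos(76.5°) = 360000 × 0.2334 = 84040 km².
True area of mining concession: 120000 × cos(14.7°) = 120000 × 0.9673 = 116100 km².
Ratio = 84040 / 116100 ≈ 0.724.

0.724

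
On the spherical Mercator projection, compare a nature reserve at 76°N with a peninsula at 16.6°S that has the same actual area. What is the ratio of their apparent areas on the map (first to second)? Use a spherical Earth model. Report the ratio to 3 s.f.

Mercator areal scale is sec²φ.
At 76°: sec²(76°) = 1/0.2419² = 17.09.
At 16.6°: sec²(16.6°) = 1/0.9583² = 1.089.
Ratio = 17.09/1.089 = cos²(16.6°)/cos²(76°) ≈ 15.7.

15.7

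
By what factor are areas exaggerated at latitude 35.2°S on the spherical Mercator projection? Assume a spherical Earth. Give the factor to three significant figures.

Mercator is conformal, so the point scale is isotropic: h = k = sec φ = 1/cos φ.
Areal scale = k² = sec²φ = 1/cos²(35.2°) = 1/0.8171² = 1.498.

1.50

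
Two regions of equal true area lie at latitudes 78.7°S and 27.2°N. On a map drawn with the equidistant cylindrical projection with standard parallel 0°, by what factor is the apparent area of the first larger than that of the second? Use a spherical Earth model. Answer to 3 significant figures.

For the equirectangular projection with φ₀ = 0 (plate carrée), h = 1 along meridians and k = sec φ along parallels.
Areal scale at 78.7°: h·k = 1.000 × 5.103 = 5.103.
Areal scale at 27.2°: h·k = 1.000 × 1.124 = 1.124.
Ratio = 5.103/1.124 ≈ 4.54.

4.54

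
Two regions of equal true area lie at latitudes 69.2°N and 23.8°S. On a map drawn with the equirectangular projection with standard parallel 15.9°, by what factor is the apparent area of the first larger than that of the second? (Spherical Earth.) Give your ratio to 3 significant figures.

2.58

The equidistant cylindrical projection with φ₀ = 15.9° has h = 1 (meridians true) and k = cos φ₀ / cos φ along parallels.
Areal scale at 69.2°: h·k = 1.000 × 2.708 = 2.708.
Areal scale at 23.8°: h·k = 1.000 × 1.051 = 1.051.
Ratio = 2.708/1.051 ≈ 2.58.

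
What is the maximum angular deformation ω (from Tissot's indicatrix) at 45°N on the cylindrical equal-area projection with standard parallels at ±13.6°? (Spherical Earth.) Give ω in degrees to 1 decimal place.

For cylindrical equal-area with standard parallel φ₀, h = cos φ / cos φ₀ and k = cos φ₀ / cos φ, so h·k = 1.
At 45°: h = 0.7275, k = 1.375; principal scales a = 1.375, b = 0.7275.
sin(ω/2) = (a − b)/(a + b) = 0.6471/2.102 = 0.3078, so ω = 2 arcsin(0.3078) ≈ 35.9°.

35.9°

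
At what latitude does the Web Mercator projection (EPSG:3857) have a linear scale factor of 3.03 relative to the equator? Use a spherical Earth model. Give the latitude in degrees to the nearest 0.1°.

70.7°

Mercator scale is k = sec φ = 1/cos φ.
1/cos φ = 3.03  ⇒  cos φ = 0.3300  ⇒  φ = arccos(0.3300) ≈ 70.7°.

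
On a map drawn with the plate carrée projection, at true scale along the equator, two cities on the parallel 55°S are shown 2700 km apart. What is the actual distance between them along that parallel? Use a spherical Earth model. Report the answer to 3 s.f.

For the equirectangular projection with φ₀ = 0 (plate carrée), h = 1 along meridians and k = sec φ along parallels.
Along the parallel at 55°, map distances are exaggerated by k = sec 55° = 1.743.
True distance = 2700 / 1.743 = 2700 × cos 55° ≈ 1550 km.

1550 km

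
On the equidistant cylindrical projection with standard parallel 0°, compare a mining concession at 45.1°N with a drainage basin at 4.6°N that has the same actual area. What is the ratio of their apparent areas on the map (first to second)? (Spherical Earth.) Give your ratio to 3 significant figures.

1.41

For the equirectangular projection with φ₀ = 0 (plate carrée), h = 1 along meridians and k = sec φ along parallels.
Areal scale at 45.1°: h·k = 1.000 × 1.417 = 1.417.
Areal scale at 4.6°: h·k = 1.000 × 1.003 = 1.003.
Ratio = 1.417/1.003 ≈ 1.41.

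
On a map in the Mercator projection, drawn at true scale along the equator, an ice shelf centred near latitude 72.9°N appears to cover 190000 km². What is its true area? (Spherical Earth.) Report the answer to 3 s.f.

16400 km²

For Mercator, h = k = sec φ (a conformal cylindrical projection has a single point scale, 1/cos φ).
Areal scale = k² = sec²φ = 1/cos²(72.9°) = 1/0.2940² = 11.57.
True area = apparent / (areal scale) = 190000 / 11.57 ≈ 16400 km².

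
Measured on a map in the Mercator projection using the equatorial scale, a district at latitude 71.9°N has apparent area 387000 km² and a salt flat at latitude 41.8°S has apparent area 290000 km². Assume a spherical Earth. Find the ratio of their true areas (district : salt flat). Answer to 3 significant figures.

0.232

Since Mercator area scale is 1/cos²φ, the true area equals the apparent area multiplied by cos²φ.
True area of district: 387000 × cos²(71.9°) = 387000 × 0.09652 = 37350 km².
True area of salt flat: 290000 × cos²(41.8°) = 290000 × 0.5557 = 161200 km².
Ratio = 37350 / 161200 ≈ 0.232.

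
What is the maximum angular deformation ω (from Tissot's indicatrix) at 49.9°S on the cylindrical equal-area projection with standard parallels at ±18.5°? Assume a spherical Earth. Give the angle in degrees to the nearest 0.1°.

A cylindrical equal-area projection with standard parallel φ₀ has meridian scale h = cos φ / cos φ₀ and parallel scale k = cos φ₀ / cos φ (so areas are preserved, h·k = 1).
At 49.9°: h = 0.6792, k = 1.472; principal scales a = 1.472, b = 0.6792.
sin(ω/2) = (a − b)/(a + b) = 0.7930/2.151 = 0.3686, so ω = 2 arcsin(0.3686) ≈ 43.3°.

43.3°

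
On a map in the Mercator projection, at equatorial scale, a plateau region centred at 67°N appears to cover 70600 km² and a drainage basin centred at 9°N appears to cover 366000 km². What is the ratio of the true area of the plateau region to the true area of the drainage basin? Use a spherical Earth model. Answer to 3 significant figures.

0.0302

Mercator's areal exaggeration is sec²φ; hence true area = (apparent area) · cos²φ.
True area of plateau region: 70600 × cos²(67°) = 70600 × 0.1527 = 10780 km².
True area of drainage basin: 366000 × cos²(9°) = 366000 × 0.9755 = 357000 km².
Ratio = 10780 / 357000 ≈ 0.0302.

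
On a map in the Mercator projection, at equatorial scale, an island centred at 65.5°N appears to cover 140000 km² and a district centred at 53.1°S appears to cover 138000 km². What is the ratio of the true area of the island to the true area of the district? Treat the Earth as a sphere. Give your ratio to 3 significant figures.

0.484

On Mercator the areal scale is sec²φ, so true area = apparent × cos²φ.
True area of island: 140000 × cos²(65.5°) = 140000 × 0.1720 = 24080 km².
True area of district: 138000 × cos²(53.1°) = 138000 × 0.3605 = 49750 km².
Ratio = 24080 / 49750 ≈ 0.484.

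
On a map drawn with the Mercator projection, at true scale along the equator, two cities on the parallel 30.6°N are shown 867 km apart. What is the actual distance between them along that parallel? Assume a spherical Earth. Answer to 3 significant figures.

The Mercator projection is conformal; its linear scale factor is the same in every direction and equals sec φ = 1/cos φ.
Along the parallel at 30.6°, map distances are exaggerated by k = sec 30.6° = 1.162.
True distance = 867 / 1.162 = 867 × cos 30.6° ≈ 746 km.

746 km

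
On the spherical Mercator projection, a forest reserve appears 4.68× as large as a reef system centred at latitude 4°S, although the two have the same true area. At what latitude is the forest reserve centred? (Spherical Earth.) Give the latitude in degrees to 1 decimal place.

62.5°

On Mercator, (apparent₁)/(apparent₂) = sec²φ₁ / sec²φ₂ when true areas are equal.
cos²φ₂ / cos²φ₁ = 4.68  ⇒  cos φ₁ = cos 4° / √4.68 = 0.9976/2.163 = 0.4611.
φ₁ = arccos(0.4611) ≈ 62.5°.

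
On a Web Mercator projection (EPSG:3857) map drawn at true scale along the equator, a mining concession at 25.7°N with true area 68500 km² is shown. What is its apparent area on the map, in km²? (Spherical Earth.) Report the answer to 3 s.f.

84400 km²

The Mercator projection is conformal; its linear scale factor is the same in every direction and equals sec φ = 1/cos φ.
Areal scale = k² = sec²φ = 1/cos²(25.7°) = 1/0.9011² = 1.232.
Apparent area = 68500 × 1.232 ≈ 84400 km².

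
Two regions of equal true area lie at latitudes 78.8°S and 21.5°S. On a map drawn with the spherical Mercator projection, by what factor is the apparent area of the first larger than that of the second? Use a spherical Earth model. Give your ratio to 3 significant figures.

Mercator is conformal with k = sec φ, so areal scale = k² = sec²φ.
At 78.8°: sec²(78.8°) = 1/0.1942² = 26.51.
At 21.5°: sec²(21.5°) = 1/0.9304² = 1.155.
Ratio = 26.51/1.155 = cos²(21.5°)/cos²(78.8°) ≈ 22.9.

22.9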